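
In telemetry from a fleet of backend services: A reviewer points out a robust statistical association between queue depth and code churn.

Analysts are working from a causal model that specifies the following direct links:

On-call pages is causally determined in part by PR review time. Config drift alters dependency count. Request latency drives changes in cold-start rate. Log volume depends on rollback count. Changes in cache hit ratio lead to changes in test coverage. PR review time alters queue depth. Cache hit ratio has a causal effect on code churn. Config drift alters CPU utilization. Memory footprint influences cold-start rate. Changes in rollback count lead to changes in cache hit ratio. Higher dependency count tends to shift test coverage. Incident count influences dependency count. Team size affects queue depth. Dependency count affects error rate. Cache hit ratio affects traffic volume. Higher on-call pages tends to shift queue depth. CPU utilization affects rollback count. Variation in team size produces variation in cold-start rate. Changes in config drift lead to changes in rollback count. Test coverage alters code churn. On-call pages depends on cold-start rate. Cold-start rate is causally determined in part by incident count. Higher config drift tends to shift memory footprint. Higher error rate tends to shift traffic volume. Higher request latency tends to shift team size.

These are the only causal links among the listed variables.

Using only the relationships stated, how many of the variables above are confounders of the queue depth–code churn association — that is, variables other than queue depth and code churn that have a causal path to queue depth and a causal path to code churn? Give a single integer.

2

The common causes are: config drift (to queue depth via config drift → memory footprint → cold-start rate → on-call pages → queue depth; to code churn via config drift → dependency count → test coverage → code churn); incident count (to queue depth via incident count → cold-start rate → on-call pages → queue depth; to code churn via incident count → dependency count → test coverage → code churn).
Every other variable lacks a causal path to at least one of queue depth and code churn.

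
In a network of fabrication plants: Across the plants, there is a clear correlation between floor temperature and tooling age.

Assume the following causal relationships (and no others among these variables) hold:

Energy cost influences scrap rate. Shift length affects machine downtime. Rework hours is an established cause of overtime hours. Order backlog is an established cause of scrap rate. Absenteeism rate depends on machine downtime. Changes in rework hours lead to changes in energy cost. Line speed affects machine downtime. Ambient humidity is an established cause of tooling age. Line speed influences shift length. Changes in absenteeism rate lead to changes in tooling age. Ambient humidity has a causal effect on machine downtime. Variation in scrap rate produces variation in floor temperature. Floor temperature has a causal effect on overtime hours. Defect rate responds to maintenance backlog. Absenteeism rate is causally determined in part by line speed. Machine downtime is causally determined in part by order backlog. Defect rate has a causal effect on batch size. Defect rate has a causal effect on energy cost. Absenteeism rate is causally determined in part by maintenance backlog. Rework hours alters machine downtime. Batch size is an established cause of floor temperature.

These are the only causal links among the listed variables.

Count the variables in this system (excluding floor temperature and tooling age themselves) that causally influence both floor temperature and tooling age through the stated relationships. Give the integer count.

The common causes are: maintenance backlog (to floor temperature via maintenance backlog → defect rate → batch size → floor temperature; to tooling age via maintenance backlog → absenteeism rate → tooling age); order backlog (to floor temperature via order backlog → scrap rate → floor temperature; to tooling age via order backlog → machine downtime → absenteeism rate → tooling age); rework hours (to floor temperature via rework hours → energy cost → scrap rate → floor temperature; to tooling age via rework hours → machine downtime → absenteeism rate → tooling age).
Every other variable lacks a causal path to at least one of floor temperature and tooling age.

3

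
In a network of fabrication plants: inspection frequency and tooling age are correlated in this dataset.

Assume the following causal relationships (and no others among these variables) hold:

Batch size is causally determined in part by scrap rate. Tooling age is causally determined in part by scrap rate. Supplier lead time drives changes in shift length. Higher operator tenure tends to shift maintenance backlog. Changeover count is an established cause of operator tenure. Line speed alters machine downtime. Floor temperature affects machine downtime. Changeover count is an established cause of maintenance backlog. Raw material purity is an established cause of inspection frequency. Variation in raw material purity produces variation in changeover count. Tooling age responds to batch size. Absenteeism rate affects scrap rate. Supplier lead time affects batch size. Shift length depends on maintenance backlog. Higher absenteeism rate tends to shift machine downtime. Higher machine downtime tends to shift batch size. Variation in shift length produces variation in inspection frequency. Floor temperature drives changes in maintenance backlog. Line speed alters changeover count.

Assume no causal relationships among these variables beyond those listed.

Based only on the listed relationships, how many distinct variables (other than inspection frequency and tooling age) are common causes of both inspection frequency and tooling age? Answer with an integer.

3

The common causes are: floor temperature (to inspection frequency via floor temperature → maintenance backlog → shift length → inspection frequency; to tooling age via floor temperature → machine downtime → batch size → tooling age); line speed (to inspection frequency via line speed → changeover count → maintenance backlog → shift length → inspection frequency; to tooling age via line speed → machine downtime → batch size → tooling age); supplier lead time (to inspection frequency via supplier lead time → shift length → inspection frequency; to tooling age via supplier lead time → batch size → tooling age).
Every other variable lacks a causal path to at least one of inspection frequency and tooling age.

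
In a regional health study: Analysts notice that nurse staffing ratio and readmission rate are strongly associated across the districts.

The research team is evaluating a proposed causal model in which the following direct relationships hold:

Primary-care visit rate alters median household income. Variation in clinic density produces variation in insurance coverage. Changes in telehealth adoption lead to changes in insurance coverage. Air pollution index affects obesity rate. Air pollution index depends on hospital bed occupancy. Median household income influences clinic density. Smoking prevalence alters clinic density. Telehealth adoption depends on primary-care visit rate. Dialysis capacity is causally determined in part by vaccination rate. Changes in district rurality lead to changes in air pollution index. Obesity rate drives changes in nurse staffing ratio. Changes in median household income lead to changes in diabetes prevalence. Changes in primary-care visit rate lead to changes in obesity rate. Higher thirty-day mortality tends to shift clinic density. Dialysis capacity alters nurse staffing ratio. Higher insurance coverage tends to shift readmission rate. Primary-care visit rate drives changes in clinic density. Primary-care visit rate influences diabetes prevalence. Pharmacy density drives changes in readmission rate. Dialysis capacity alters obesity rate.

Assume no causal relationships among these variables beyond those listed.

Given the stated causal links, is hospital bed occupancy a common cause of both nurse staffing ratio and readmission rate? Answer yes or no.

no

Hospital bed occupancy has no stated causal path to readmission rate. A confounder must cause both variables, so hospital bed occupancy does not qualify.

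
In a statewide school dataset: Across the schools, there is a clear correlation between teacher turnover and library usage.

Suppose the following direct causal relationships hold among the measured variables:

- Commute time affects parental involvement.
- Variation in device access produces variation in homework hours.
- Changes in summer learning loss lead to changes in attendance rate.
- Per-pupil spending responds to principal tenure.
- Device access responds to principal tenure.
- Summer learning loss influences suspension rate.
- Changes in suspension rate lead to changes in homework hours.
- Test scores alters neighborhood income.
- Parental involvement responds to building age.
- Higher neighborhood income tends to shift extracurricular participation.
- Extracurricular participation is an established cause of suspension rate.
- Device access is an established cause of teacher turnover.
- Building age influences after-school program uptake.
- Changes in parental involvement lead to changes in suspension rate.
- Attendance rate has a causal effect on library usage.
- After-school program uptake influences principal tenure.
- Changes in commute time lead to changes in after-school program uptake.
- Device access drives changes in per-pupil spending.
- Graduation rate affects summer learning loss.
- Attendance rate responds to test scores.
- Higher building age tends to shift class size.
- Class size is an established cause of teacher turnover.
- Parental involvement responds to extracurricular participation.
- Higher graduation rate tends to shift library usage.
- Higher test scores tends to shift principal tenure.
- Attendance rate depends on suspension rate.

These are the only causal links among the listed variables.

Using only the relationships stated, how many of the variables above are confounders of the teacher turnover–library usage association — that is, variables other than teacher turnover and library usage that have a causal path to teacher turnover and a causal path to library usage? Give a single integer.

The common causes are: building age (to teacher turnover via building age → class size → teacher turnover; to library usage via building age → parental involvement → suspension rate → attendance rate → library usage); commute time (to teacher turnover via commute time → after-school program uptake → principal tenure → device access → teacher turnover; to library usage via commute time → parental involvement → suspension rate → attendance rate → library usage); test scores (to teacher turnover via test scores → principal tenure → device access → teacher turnover; to library usage via test scores → attendance rate → library usage).
Every other variable lacks a causal path to at least one of teacher turnover and library usage.

3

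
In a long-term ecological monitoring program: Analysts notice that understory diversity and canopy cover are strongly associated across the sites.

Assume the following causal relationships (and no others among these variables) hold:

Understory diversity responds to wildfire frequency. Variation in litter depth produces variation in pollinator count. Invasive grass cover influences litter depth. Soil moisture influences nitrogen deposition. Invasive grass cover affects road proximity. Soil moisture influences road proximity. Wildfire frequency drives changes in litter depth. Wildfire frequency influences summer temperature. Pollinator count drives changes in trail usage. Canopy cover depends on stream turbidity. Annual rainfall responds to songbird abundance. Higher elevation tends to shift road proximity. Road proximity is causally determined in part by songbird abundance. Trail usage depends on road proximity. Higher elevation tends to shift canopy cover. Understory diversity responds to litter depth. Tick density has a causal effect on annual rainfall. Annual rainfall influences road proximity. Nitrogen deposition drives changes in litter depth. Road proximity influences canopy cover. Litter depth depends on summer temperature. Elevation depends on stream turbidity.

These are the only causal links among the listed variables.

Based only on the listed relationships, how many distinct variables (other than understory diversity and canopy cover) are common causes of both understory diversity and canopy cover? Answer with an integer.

The common causes are: invasive grass cover (to understory diversity via invasive grass cover → litter depth → understory diversity; to canopy cover via invasive grass cover → road proximity → canopy cover); soil moisture (to understory diversity via soil moisture → nitrogen deposition → litter depth → understory diversity; to canopy cover via soil moisture → road proximity → canopy cover).
Every other variable lacks a causal path to at least one of understory diversity and canopy cover.

2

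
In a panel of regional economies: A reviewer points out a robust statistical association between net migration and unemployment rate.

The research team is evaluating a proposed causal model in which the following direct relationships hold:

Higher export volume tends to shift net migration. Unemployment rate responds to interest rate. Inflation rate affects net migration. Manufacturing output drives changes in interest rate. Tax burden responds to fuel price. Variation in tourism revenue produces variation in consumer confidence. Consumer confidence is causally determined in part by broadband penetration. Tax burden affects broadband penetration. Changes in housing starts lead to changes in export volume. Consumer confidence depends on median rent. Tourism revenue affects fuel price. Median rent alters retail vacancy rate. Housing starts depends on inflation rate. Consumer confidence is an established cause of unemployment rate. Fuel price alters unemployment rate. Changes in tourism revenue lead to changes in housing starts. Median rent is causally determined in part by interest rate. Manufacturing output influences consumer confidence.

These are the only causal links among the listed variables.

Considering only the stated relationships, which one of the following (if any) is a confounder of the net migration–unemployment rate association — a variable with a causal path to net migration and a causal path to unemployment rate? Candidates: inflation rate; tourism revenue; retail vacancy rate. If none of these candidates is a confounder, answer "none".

tourism revenue

Tourism revenue causes net migration (tourism revenue → housing starts → export volume → net migration) and also causes unemployment rate (tourism revenue → fuel price → unemployment rate); it is a common cause of both.
Each of the other candidates lacks a causal path to at least one of net migration and unemployment rate, so they do not confound the relationship.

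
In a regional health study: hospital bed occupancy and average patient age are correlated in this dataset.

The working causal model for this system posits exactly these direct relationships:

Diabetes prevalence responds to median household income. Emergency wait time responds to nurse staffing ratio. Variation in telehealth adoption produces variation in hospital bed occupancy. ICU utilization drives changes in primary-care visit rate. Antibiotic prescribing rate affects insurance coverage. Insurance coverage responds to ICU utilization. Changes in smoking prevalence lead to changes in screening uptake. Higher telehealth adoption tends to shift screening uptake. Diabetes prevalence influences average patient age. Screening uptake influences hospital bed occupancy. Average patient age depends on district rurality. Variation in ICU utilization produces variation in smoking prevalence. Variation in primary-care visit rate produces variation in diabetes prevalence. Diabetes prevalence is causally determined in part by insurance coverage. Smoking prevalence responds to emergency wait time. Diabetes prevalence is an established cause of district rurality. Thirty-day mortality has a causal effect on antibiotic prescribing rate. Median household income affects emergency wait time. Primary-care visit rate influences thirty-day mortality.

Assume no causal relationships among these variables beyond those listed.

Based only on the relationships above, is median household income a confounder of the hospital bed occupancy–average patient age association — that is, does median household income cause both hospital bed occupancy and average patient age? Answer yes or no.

Median household income has a causal path to hospital bed occupancy (median household income → emergency wait time → smoking prevalence → screening uptake → hospital bed occupancy) and to average patient age (median household income → diabetes prevalence → average patient age), so it is a common cause of both — a confounder.

yes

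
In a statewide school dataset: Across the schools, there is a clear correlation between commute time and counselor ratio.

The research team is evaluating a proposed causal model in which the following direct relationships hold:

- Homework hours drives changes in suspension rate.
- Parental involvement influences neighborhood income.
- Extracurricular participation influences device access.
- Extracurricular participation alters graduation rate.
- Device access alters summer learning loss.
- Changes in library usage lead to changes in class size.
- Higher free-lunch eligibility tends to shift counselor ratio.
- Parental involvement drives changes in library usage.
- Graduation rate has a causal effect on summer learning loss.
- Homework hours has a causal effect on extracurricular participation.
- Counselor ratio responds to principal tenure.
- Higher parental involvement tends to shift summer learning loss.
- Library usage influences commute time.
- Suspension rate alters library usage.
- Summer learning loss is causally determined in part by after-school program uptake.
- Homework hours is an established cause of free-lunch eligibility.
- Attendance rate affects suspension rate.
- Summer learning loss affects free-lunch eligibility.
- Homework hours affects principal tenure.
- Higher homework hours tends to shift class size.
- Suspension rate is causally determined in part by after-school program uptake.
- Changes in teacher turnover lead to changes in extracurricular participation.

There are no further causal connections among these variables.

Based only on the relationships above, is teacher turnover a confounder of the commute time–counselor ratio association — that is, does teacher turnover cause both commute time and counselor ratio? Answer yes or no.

no

Teacher turnover has no stated causal path to commute time. A confounder must cause both variables, so teacher turnover does not qualify.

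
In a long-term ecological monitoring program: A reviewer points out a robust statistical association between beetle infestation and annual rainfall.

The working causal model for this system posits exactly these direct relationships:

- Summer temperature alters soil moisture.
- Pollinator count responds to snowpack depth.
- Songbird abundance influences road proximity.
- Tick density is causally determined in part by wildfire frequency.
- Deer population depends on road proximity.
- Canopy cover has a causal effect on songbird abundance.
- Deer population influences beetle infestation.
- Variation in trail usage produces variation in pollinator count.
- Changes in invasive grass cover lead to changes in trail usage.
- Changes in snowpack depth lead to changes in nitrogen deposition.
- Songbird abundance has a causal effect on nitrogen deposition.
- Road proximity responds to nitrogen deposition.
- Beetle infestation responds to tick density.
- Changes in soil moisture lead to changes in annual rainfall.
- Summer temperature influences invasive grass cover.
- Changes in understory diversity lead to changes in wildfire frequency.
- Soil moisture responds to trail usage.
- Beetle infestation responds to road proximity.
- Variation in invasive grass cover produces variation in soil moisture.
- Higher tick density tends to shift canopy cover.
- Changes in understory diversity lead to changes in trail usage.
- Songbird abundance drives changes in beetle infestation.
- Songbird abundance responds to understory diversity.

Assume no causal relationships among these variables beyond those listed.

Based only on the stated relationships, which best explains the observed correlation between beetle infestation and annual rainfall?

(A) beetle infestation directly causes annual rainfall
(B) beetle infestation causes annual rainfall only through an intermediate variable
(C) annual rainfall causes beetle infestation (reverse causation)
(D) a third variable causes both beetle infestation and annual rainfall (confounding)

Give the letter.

D

Understory diversity causes beetle infestation (understory diversity → songbird abundance → beetle infestation) and annual rainfall (understory diversity → trail usage → soil moisture → annual rainfall) — a common cause creating the correlation.
There is no stated path from beetle infestation to annual rainfall or from annual rainfall to beetle infestation, so neither direct nor reverse causation applies.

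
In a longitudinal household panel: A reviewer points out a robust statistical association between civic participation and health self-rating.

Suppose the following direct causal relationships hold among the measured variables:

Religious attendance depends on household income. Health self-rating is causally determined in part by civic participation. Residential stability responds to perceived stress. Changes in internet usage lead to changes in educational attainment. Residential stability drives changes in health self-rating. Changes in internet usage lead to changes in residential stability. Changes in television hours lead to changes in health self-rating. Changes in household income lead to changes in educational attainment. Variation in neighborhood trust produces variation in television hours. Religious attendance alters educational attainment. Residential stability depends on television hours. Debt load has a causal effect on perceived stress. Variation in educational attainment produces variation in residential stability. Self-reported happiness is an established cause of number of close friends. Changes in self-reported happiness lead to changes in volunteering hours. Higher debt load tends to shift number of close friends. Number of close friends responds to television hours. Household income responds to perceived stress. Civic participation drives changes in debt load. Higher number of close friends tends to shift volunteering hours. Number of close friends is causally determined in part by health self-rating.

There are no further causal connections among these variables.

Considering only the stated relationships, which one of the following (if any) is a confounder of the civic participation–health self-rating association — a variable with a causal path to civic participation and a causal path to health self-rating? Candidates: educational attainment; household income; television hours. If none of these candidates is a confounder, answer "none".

none

None of the listed candidates has causal paths to both civic participation and health self-rating in the stated relationships, so none is a common cause.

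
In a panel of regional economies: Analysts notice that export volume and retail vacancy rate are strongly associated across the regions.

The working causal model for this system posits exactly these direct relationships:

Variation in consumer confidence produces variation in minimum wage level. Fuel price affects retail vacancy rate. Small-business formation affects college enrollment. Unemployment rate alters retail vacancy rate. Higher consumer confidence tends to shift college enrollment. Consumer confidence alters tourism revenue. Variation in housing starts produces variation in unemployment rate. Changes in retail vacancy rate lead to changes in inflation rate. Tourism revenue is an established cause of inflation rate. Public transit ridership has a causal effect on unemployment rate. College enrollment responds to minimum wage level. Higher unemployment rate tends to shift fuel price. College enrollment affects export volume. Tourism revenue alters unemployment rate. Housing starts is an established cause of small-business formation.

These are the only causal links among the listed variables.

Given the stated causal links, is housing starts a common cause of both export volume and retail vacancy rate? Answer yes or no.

yes

Housing starts has a causal path to export volume (housing starts → small-business formation → college enrollment → export volume) and to retail vacancy rate (housing starts → unemployment rate → retail vacancy rate), so it is a common cause of both — a confounder.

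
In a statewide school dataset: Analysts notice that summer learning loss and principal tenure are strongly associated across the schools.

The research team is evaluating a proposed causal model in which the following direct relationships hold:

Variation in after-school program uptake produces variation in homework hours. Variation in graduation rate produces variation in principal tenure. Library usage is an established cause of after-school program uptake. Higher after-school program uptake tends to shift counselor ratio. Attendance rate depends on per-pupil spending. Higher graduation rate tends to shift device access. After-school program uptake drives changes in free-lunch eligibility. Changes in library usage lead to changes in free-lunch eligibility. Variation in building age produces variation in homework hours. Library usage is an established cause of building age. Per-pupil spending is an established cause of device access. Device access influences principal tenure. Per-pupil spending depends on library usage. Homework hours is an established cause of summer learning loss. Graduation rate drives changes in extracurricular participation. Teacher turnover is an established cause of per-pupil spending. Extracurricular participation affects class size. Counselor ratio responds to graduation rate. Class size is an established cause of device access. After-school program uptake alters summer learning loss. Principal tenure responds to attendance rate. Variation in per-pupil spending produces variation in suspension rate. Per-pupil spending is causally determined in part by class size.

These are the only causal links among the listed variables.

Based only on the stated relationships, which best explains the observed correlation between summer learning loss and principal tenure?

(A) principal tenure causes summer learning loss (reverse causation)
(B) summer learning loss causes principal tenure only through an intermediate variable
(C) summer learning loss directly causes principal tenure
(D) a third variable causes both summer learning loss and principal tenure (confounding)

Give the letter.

Library usage causes summer learning loss (library usage → after-school program uptake → summer learning loss) and principal tenure (library usage → per-pupil spending → device access → principal tenure) — a common cause creating the correlation.
There is no stated path from summer learning loss to principal tenure or from principal tenure to summer learning loss, so neither direct nor reverse causation applies.

D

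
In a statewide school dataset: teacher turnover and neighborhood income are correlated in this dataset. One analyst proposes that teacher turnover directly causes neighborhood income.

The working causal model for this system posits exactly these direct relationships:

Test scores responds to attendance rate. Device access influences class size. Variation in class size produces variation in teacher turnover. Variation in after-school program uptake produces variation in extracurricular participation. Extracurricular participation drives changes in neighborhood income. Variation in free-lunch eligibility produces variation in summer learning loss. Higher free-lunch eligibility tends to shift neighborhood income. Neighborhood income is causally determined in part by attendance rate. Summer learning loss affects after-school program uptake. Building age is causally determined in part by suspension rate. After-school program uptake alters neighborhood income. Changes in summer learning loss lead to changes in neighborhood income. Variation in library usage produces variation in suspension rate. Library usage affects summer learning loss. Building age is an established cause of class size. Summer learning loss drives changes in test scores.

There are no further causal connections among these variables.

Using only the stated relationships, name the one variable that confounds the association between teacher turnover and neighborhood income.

library usage

Library usage has a causal path to teacher turnover (library usage → suspension rate → building age → class size → teacher turnover) and a separate causal path to neighborhood income (library usage → summer learning loss → neighborhood income), so it is a common cause of both.
No stated relationship gives teacher turnover a causal route to neighborhood income, so the correlation is explained by the shared upstream cause rather than a direct effect.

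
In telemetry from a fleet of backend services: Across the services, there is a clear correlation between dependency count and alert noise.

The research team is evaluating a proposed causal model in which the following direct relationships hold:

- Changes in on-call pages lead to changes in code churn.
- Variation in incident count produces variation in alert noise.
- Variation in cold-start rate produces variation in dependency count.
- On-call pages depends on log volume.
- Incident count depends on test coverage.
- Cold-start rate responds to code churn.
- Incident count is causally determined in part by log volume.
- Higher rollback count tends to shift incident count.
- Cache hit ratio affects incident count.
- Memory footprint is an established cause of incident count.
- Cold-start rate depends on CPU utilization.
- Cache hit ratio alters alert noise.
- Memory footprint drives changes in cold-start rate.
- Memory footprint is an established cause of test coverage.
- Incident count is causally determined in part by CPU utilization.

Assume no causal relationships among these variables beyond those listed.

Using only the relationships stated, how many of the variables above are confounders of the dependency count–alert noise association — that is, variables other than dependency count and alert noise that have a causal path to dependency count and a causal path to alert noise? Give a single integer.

The common causes are: CPU utilization (to dependency count via CPU utilization → cold-start rate → dependency count; to alert noise via CPU utilization → incident count → alert noise); log volume (to dependency count via log volume → on-call pages → code churn → cold-start rate → dependency count; to alert noise via log volume → incident count → alert noise); memory footprint (to dependency count via memory footprint → cold-start rate → dependency count; to alert noise via memory footprint → incident count → alert noise).
Every other variable lacks a causal path to at least one of dependency count and alert noise.

3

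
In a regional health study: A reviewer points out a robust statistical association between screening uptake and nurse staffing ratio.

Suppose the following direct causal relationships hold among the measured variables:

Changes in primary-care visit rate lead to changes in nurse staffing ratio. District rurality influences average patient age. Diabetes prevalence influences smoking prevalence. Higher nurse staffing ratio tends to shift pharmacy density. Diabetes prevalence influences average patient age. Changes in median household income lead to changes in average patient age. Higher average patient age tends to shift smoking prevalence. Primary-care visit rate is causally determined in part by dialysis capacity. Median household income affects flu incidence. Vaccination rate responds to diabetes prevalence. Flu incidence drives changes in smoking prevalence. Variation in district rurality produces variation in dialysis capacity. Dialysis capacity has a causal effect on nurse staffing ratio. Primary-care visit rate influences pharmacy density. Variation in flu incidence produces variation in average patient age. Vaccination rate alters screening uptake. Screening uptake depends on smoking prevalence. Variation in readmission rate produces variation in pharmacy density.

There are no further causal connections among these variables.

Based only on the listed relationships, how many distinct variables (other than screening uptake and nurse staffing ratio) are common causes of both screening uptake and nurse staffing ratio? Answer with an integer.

1

The common causes are: district rurality (to screening uptake via district rurality → average patient age → smoking prevalence → screening uptake; to nurse staffing ratio via district rurality → dialysis capacity → nurse staffing ratio).
Every other variable lacks a causal path to at least one of screening uptake and nurse staffing ratio.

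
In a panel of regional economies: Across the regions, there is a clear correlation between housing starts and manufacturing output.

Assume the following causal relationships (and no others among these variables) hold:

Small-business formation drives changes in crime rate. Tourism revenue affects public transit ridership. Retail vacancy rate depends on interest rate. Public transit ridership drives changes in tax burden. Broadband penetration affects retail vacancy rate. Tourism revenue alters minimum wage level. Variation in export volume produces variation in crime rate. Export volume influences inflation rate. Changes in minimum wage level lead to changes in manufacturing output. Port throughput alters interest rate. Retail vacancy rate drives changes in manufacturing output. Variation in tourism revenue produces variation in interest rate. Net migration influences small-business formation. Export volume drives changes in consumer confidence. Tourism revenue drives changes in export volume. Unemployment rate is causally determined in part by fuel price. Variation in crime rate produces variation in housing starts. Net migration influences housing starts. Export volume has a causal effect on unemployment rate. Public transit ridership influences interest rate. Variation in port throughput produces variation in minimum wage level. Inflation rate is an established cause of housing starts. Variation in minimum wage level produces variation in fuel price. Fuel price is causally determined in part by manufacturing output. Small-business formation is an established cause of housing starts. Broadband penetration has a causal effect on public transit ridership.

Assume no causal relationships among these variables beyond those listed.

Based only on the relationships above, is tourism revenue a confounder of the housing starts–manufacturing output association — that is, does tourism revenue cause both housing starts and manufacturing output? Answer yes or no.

yes

Tourism revenue has a causal path to housing starts (tourism revenue → export volume → crime rate → housing starts) and to manufacturing output (tourism revenue → minimum wage level → manufacturing output), so it is a common cause of both — a confounder.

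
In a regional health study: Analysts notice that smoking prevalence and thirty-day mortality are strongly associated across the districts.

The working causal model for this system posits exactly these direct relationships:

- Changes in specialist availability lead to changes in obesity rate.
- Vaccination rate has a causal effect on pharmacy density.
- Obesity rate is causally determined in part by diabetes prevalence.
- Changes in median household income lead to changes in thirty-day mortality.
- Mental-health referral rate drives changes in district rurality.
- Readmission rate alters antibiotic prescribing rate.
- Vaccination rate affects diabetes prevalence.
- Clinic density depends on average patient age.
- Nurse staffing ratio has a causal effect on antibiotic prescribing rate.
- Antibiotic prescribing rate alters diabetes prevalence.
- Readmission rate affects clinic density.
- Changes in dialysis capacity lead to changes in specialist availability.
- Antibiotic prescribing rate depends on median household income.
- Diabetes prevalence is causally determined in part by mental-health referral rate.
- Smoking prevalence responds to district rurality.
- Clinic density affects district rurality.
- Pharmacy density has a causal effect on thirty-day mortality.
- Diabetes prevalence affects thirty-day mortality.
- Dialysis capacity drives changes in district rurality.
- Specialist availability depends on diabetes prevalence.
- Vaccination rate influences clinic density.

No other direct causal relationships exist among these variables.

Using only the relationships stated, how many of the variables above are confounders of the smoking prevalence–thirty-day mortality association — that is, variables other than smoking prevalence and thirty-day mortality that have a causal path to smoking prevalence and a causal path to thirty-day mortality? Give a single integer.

3

The common causes are: mental-health referral rate (to smoking prevalence via mental-health referral rate → district rurality → smoking prevalence; to thirty-day mortality via mental-health referral rate → diabetes prevalence → thirty-day mortality); readmission rate (to smoking prevalence via readmission rate → clinic density → district rurality → smoking prevalence; to thirty-day mortality via readmission rate → antibiotic prescribing rate → diabetes prevalence → thirty-day mortality); vaccination rate (to smoking prevalence via vaccination rate → clinic density → district rurality → smoking prevalence; to thirty-day mortality via vaccination rate → diabetes prevalence → thirty-day mortality).
Every other variable lacks a causal path to at least one of smoking prevalence and thirty-day mortality.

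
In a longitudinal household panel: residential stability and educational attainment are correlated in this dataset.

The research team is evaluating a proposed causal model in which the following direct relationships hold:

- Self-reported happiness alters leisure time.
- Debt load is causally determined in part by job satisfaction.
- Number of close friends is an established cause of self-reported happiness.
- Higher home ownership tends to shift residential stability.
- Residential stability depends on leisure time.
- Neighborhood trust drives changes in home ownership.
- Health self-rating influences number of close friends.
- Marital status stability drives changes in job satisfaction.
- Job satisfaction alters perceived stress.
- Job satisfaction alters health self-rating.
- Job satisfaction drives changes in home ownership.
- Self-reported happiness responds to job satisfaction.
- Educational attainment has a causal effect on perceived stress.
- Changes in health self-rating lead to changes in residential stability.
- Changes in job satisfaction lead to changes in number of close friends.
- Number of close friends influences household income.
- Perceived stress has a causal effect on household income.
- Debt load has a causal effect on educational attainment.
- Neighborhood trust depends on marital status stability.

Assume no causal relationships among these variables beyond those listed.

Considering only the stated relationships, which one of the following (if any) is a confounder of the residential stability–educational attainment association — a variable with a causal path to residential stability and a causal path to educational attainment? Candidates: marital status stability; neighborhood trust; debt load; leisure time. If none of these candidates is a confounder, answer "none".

marital status stability

Marital status stability causes residential stability (marital status stability → neighborhood trust → home ownership → residential stability) and also causes educational attainment (marital status stability → job satisfaction → debt load → educational attainment); it is a common cause of both.
Each of the other candidates lacks a causal path to at least one of residential stability and educational attainment, so they do not confound the relationship.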